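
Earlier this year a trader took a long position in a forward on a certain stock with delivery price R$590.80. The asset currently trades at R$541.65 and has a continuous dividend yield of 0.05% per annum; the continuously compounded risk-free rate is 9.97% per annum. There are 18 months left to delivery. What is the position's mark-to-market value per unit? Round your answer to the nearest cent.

Current fair forward for the remaining 18 months: F = S·e^((r − q)·T), (r − q) = 0.0997 − 0.0005 = 0.0992
F = 541.65 · e^(0.0992 × 18/12) = 541.65 × 1.160441 = 628.5529
Value of long forward = (F − K)·e^(−rT) = (628.5529 − 590.80) · e^(−0.0997·18/12)
= 37.7529 × 0.861095 = 32.51

R$32.51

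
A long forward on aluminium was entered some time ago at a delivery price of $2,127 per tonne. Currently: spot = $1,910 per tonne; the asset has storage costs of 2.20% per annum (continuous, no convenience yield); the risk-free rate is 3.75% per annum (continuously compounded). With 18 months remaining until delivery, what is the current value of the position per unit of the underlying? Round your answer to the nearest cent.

-$36.58 per tonne

Current fair forward for the remaining 18 months: F = S·e^((r + u)·T), (r + u) = 0.0375 + 0.0220 = 0.0595
F = 1910 · e^(0.0595 × 18/12) = 1910 × 1.09335396 = 2088.3061
Value of long forward = (F − K)·e^(−rT) = (2088.3061 − 2127) · e^(−0.0375·18/12)
= -38.6939 × 0.94530278 = -36.58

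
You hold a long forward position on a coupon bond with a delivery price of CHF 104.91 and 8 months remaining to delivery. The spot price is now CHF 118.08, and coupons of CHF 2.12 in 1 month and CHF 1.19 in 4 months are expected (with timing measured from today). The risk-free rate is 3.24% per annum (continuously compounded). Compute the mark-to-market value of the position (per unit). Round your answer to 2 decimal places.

PV(remaining coupons) I = 2.12·e^(−0.0324·1/12) + 1.19·e^(−0.0324·4/12) = 3.2915
Current forward F = (S − I)·e^(rT) = (118.08 − 3.2915)·e^(0.0324·8/12) = 114.7885 × 1.021835 = 117.2949
Value (long) = (F − K)·e^(−rT) = (117.2949 − 104.91) × 0.978632 = 12.1203
Value = CHF 12.12

CHF 12.12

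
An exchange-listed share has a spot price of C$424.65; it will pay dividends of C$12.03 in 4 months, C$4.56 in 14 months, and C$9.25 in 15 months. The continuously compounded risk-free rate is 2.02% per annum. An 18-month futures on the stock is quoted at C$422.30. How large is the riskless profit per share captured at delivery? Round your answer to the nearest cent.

PV(dividends) I = 12.03·e^(−0.0202·4/12) + 4.56·e^(−0.0202·14/12) + 9.25·e^(−0.0202·15/12) = 25.4224
Fair futures F* = (S − I)·e^(rT) = (424.65 − 25.4224)·e^0.030300 = 399.2276 × 1.030764 = 411.5094
Market C$422.30 > fair 411.5094: forward overpriced → cash-and-carry (borrow at r, buy the stock and collect the dividends, short the forward).
Profit at T = |F_mkt − F*| = |422.30 − 411.5094| = C$10.79 per share

C$10.79 per share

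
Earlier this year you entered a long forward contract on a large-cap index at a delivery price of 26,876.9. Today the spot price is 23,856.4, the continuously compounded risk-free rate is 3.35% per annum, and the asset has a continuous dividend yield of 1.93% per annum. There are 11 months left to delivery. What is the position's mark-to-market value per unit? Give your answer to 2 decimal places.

-2626.05

Current fair forward for the remaining 11 months: F = S·e^((r − q)·T), (r − q) = 0.0335 − 0.0193 = 0.0142
F = 23856.4 · e^(0.0142 × 11/12) = 23856.4 × 1.01310175 = 24168.9606
Value of long forward = (F − K)·e^(−rT) = (24168.9606 − 26876.9) · e^(−0.0335·11/12)
= -2707.9394 × 0.96975838 = -2626.05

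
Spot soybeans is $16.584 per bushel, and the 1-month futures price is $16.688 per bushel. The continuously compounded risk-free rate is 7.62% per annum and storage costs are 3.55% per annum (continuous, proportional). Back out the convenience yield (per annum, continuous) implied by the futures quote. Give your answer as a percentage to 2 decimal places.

F = S·e^((r+u−y)T) ⇒ (r+u−y) = ln(F/S)/T
ln(16.688/16.584) = 0.006252; /T ⇒ 0.075024
y = r + u − ln(F/S)/T = 0.0762 + 0.0355 − 0.075024 = 0.036676
y = 3.67%

3.67%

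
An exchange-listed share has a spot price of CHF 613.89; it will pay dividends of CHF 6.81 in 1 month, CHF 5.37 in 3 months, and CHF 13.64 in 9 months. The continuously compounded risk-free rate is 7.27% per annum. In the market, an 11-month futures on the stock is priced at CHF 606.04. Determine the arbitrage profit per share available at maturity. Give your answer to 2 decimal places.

CHF 23.48 per share

PV(dividends) I = 6.81·e^(−0.0727·1/12) + 5.37·e^(−0.0727·3/12) + 13.64·e^(−0.0727·9/12) = 24.9583
Fair futures F* = (S − I)·e^(rT) = (613.89 − 24.9583)·e^0.066642 = 588.9317 × 1.068913 = 629.5168
Market CHF 606.04 < fair 629.5168: forward underpriced → reverse cash-and-carry (short the stock, invest proceeds at r, pay the dividends, go long the forward).
Profit at T = |F_mkt − F*| = |606.04 − 629.5168| = CHF 23.48 per share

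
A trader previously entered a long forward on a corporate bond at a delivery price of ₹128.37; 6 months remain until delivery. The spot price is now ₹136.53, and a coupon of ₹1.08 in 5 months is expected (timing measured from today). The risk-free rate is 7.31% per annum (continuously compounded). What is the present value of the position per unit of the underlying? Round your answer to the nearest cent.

₹11.72

PV(remaining coupons) I = 1.08·e^(−0.0731·5/12) = 1.0476
Current forward F = (S − I)·e^(rT) = (136.53 − 1.0476)·e^(0.0731·6/12) = 135.4824 × 1.037226 = 140.5259
Value (long) = (F − K)·e^(−rT) = (140.5259 − 128.37) × 0.964110 = 11.7196
Value = ₹11.72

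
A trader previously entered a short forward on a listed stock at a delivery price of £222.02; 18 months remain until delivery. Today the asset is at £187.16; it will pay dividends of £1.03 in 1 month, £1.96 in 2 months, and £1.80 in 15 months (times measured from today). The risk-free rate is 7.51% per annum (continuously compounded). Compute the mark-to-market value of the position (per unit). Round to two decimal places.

PV(remaining dividends) I = 1.03·e^(−0.0751·1/12) + 1.96·e^(−0.0751·2/12) + 1.80·e^(−0.0751·15/12) = 4.5979
Current forward F = (S − I)·e^(rT) = (187.16 − 4.5979)·e^(0.0751·18/12) = 182.5621 × 1.119240 = 204.3308
Value (long) = (F − K)·e^(−rT) = (204.3308 − 222.02) × 0.893463 = -15.8046
Short position value = −(long value) = £15.80

£15.80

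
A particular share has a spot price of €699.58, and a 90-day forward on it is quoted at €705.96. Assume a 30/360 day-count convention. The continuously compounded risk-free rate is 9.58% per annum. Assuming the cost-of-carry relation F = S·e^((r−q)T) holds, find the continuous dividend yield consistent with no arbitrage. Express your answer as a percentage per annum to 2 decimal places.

From F = S·e^((r−q)T): (r − q) = ln(F/S)/T
ln(705.96/699.58) = ln(1.009120) = 0.009079
(r − q) = 0.009079 / (90/360) = 0.036316
q = r − ln(F/S)/T = 0.0958 − 0.036316 = 0.059484
q = 5.95%

5.95%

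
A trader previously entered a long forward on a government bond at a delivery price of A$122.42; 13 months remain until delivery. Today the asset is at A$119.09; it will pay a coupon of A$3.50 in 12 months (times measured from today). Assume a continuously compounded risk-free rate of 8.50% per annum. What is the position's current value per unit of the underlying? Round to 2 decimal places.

A$4.22

PV(remaining coupons) I = 3.50·e^(−0.0850·12/12) = 3.2148
Current forward F = (S − I)·e^(rT) = (119.09 − 3.2148)·e^(0.0850·13/12) = 115.8752 × 1.096456 = 127.0521
Value (long) = (F − K)·e^(−rT) = (127.0521 − 122.42) × 0.912029 = 4.2246
Value = A$4.22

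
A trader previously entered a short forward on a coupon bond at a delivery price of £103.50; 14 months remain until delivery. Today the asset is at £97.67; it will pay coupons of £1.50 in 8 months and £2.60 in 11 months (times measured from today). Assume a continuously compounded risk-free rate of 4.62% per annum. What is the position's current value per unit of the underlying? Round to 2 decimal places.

PV(remaining coupons) I = 1.50·e^(−0.0462·8/12) + 2.60·e^(−0.0462·11/12) = 3.9467
Current forward F = (S − I)·e^(rT) = (97.67 − 3.9467)·e^(0.0462·14/12) = 93.7233 × 1.055379 = 98.9136
Value (long) = (F − K)·e^(−rT) = (98.9136 − 103.50) × 0.947527 = -4.3457
Short position value = −(long value) = £4.35

£4.35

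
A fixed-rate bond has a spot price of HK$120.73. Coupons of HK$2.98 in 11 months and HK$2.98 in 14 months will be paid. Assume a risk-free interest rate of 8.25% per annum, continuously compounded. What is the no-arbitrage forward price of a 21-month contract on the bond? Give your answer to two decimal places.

HK$133.16

PV(coupons) I = 2.98·e^(−0.0825·11/12) + 2.98·e^(−0.0825·14/12)
I = 2.7629 + 2.7065 = 5.4694
F = (S − I)·e^(rT) = (120.73 − 5.4694) · e^(0.0825·21/12)
= 115.2606 · e^0.144375 = 115.2606 × 1.155317 = HK$133.16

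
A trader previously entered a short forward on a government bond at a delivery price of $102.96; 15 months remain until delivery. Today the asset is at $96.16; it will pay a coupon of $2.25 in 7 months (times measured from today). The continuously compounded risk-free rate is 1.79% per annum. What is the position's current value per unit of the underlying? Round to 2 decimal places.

PV(remaining coupons) I = 2.25·e^(−0.0179·7/12) = 2.2266
Current forward F = (S − I)·e^(rT) = (96.16 − 2.2266)·e^(0.0179·15/12) = 93.9334 × 1.022627 = 96.0588
Value (long) = (F − K)·e^(−rT) = (96.0588 − 102.96) × 0.977873 = -6.7485
Short position value = −(long value) = $6.75

$6.75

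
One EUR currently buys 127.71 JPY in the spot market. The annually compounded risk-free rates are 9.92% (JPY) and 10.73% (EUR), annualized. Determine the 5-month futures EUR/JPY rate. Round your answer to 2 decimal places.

By covered interest parity, F = S · (1+r_JPY)^T / (1+r_EUR)^T
= 127.71 × 1.040196 / 1.043383 = 127.71 × 0.996946
F = 127.32 JPY per EUR

127.32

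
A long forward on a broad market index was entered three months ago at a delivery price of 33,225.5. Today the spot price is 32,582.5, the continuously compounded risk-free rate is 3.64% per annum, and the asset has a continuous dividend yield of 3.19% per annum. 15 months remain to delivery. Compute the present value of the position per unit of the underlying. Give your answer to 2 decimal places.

-438.78

Current fair forward for the remaining 15 months: F = S·e^((r − q)·T), (r − q) = 0.0364 − 0.0319 = 0.0045
F = 32582.5 · e^(0.0045 × 15/12) = 32582.5 × 1.00564085 = 32766.2930
Value of long forward = (F − K)·e^(−rT) = (32766.2930 − 33225.5) · e^(−0.0364·15/12)
= -459.2070 × 0.95551960 = -438.78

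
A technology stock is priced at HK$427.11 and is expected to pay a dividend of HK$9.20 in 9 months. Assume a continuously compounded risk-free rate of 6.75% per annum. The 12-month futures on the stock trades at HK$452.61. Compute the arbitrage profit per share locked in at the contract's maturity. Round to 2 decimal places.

PV(dividends) I = 9.20·e^(−0.0675·9/12) = 8.7458
Fair futures F* = (S − I)·e^(rT) = (427.11 − 8.7458)·e^0.067500 = 418.3642 × 1.069830 = 447.5786
Market HK$452.61 > fair 447.5786: forward overpriced → cash-and-carry (borrow at r, buy the stock and collect the dividends, short the forward).
Profit at T = |F_mkt − F*| = |452.61 − 447.5786| = HK$5.03 per share

HK$5.03 per share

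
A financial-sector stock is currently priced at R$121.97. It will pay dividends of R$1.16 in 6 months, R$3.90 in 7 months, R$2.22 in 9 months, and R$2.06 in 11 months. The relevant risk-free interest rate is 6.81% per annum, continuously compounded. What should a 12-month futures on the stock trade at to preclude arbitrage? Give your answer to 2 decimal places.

PV(dividends) I = 1.16·e^(−0.0681·6/12) + 3.90·e^(−0.0681·7/12) + 2.22·e^(−0.0681·9/12) + 2.06·e^(−0.0681·11/12)
I = 1.1212 + 3.7481 + 2.1095 + 1.9353 = 8.9141
F = (S − I)·e^(rT) = (121.97 − 8.9141) · e^(0.0681·12/12)
= 113.0559 · e^0.068100 = 113.0559 × 1.070472 = R$121.02

R$121.02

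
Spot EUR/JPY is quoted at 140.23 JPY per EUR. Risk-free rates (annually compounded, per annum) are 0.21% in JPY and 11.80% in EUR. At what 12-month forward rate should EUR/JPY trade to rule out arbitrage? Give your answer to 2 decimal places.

125.69

By covered interest parity, F = S · (1+r_JPY)^T / (1+r_EUR)^T
= 140.23 × 1.002100 / 1.118000 = 140.23 × 0.896333
F = 125.69 JPY per EUR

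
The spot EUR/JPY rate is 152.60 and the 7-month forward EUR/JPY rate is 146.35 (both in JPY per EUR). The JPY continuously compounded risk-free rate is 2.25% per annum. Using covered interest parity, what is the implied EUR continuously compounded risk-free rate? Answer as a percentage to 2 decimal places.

9.42%

F = S·e^((r_JPY − r_EUR)T) ⇒ r_EUR = r_JPY − ln(F/S)/T
ln(146.35/152.60) = -0.041819; /(7/12) = -0.071690
r_EUR = 0.0225 + 0.071690 = 0.094190
r_EUR = 9.42%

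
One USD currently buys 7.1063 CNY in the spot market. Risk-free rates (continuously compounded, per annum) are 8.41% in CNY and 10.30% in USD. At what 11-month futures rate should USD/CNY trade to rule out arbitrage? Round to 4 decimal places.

F = S·e^((r_CNY − r_USD)T) = 7.1063 · e^((0.0841 − 0.1030) × 11/12)
= 7.1063 · e^-0.017325 = 7.1063 × 0.982824
F = 6.9842 CNY per USD

6.9842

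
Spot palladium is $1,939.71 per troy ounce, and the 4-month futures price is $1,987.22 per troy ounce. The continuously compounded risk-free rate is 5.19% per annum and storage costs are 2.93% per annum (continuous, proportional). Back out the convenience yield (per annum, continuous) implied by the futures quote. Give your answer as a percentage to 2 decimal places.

0.86%

F = S·e^((r+u−y)T) ⇒ (r+u−y) = ln(F/S)/T
ln(1987.22/1939.71) = 0.024198; /T ⇒ 0.072594
y = r + u − ln(F/S)/T = 0.0519 + 0.0293 − 0.072594 = 0.008606
y = 0.86%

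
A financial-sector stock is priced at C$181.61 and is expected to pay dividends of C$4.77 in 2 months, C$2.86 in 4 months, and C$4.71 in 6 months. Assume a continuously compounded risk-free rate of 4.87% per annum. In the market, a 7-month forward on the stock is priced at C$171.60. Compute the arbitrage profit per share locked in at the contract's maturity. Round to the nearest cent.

C$2.75 per share

PV(dividends) I = 4.77·e^(−0.0487·2/12) + 2.86·e^(−0.0487·4/12) + 4.71·e^(−0.0487·6/12) = 12.1421
Fair forward F* = (S − I)·e^(rT) = (181.61 − 12.1421)·e^0.028408 = 169.4679 × 1.028815 = 174.3511
Market C$171.60 < fair 174.3511: forward underpriced → reverse cash-and-carry (short the stock, invest proceeds at r, pay the dividends, go long the forward).
Profit at T = |F_mkt − F*| = |171.60 − 174.3511| = C$2.75 per share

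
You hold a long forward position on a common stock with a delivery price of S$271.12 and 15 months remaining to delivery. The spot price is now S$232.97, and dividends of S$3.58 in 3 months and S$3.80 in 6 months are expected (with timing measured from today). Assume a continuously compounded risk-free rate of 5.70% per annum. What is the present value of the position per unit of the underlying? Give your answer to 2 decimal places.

PV(remaining dividends) I = 3.58·e^(−0.0570·3/12) + 3.80·e^(−0.0570·6/12) = 7.2226
Current forward F = (S − I)·e^(rT) = (232.97 − 7.2226)·e^(0.0570·15/12) = 225.7474 × 1.073850 = 242.4188
Value (long) = (F − K)·e^(−rT) = (242.4188 − 271.12) × 0.931229 = -26.7274
Value = -S$26.73

-S$26.73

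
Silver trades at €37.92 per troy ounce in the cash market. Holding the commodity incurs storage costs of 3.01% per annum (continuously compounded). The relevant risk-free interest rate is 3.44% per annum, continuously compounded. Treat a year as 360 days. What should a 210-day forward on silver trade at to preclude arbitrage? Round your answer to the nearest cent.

Net carry = r + u − y = 0.0344 + 0.0301 − 0.0000 = 0.0645
F = S·e^((r+u−y)T) = 37.92 · e^(0.0645 × 210/360) = 37.92 · e^0.037625
= 37.92 × 1.038342 = €39.37 per troy ounce

€39.37 per troy ounce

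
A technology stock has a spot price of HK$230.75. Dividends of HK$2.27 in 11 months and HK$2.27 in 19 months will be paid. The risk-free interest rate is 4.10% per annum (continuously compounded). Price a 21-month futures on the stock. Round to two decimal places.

HK$243.28

PV(dividends) I = 2.27·e^(−0.0410·11/12) + 2.27·e^(−0.0410·19/12)
I = 2.1863 + 2.1273 = 4.3136
F = (S − I)·e^(rT) = (230.75 − 4.3136) · e^(0.0410·21/12)
= 226.4364 · e^0.071750 = 226.4364 × 1.074387 = HK$243.28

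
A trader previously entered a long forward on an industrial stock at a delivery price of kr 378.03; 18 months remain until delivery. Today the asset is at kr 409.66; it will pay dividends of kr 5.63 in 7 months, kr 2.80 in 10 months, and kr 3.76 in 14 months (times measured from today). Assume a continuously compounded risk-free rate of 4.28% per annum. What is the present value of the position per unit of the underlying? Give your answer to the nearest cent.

PV(remaining dividends) I = 5.63·e^(−0.0428·7/12) + 2.80·e^(−0.0428·10/12) + 3.76·e^(−0.0428·14/12) = 11.7699
Current forward F = (S − I)·e^(rT) = (409.66 − 11.7699)·e^(0.0428·18/12) = 397.8901 × 1.066306 = 424.2726
Value (long) = (F − K)·e^(−rT) = (424.2726 − 378.03) × 0.937817 = 43.3671
Value = kr 43.37

kr 43.37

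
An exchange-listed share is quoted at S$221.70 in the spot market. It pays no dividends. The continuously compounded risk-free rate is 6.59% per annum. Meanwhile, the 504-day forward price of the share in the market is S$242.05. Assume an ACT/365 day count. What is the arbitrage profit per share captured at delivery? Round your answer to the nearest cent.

Fair forward: F* = S·e^(carry·T), with carry = r = 0.0659
F* = 221.70 · e^(0.0659 × 504/365) = 221.70 · e^0.090996 = 221.70 × 1.095265 = S$242.8203
Market S$242.05 < fair S$242.8203: forward underpriced → reverse cash-and-carry (short spot, go long the forward).
At maturity, profit = |F_mkt − F*| = |242.05 − 242.8203| = S$0.77 per share

S$0.77 per share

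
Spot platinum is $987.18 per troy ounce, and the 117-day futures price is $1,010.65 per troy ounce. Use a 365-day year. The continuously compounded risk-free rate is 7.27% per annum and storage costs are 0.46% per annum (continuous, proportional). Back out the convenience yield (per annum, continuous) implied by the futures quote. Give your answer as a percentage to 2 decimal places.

F = S·e^((r+u−y)T) ⇒ (r+u−y) = ln(F/S)/T
ln(1010.65/987.18) = 0.023497; /T ⇒ 0.073303
y = r + u − ln(F/S)/T = 0.0727 + 0.0046 − 0.073303 = 0.003997
y = 0.40%

0.40%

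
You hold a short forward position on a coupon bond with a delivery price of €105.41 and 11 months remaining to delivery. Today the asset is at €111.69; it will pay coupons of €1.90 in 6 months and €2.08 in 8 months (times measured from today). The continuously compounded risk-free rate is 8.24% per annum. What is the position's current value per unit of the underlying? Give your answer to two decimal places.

-€10.16

PV(remaining coupons) I = 1.90·e^(−0.0824·6/12) + 2.08·e^(−0.0824·8/12) = 3.7921
Current forward F = (S − I)·e^(rT) = (111.69 − 3.7921)·e^(0.0824·11/12) = 107.8979 × 1.078459 = 116.3635
Value (long) = (F − K)·e^(−rT) = (116.3635 − 105.41) × 0.927249 = 10.1566
Short position value = −(long value) = -€10.16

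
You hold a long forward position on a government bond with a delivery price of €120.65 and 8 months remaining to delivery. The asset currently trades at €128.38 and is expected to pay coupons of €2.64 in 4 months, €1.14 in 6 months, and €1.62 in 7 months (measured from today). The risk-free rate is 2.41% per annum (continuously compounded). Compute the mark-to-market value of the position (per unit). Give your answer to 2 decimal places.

PV(remaining coupons) I = 2.64·e^(−0.0241·4/12) + 1.14·e^(−0.0241·6/12) + 1.62·e^(−0.0241·7/12) = 5.3426
Current forward F = (S − I)·e^(rT) = (128.38 − 5.3426)·e^(0.0241·8/12) = 123.0374 × 1.016196 = 125.0301
Value (long) = (F − K)·e^(−rT) = (125.0301 − 120.65) × 0.984062 = 4.3103
Value = €4.31

€4.31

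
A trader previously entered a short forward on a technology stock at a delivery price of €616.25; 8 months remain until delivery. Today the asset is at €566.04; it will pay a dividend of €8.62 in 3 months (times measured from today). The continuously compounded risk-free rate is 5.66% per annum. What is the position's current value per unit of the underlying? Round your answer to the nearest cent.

€35.89

PV(remaining dividends) I = 8.62·e^(−0.0566·3/12) = 8.4989
Current forward F = (S − I)·e^(rT) = (566.04 − 8.4989)·e^(0.0566·8/12) = 557.5411 × 1.038454 = 578.9808
Value (long) = (F − K)·e^(−rT) = (578.9808 − 616.25) × 0.962970 = -35.8891
Short position value = −(long value) = €35.89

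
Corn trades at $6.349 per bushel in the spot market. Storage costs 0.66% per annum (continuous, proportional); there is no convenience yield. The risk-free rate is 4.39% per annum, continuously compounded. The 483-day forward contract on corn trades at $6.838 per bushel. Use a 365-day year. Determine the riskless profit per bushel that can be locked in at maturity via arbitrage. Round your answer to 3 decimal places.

Fair forward: F* = S·e^(carry·T), with carry = (r + u) = 0.0439 + 0.0066 = 0.0505
F* = 6.349 · e^(0.0505 × 483/365) = 6.349 · e^0.066826 = 6.349 × 1.069109 = $6.7878
Market $6.838 > fair $6.7878: forward overpriced → cash-and-carry (buy spot, short the forward).
At maturity, profit = |F_mkt − F*| = |6.838 − 6.7878| = $0.050 per bushel

$0.050 per bushel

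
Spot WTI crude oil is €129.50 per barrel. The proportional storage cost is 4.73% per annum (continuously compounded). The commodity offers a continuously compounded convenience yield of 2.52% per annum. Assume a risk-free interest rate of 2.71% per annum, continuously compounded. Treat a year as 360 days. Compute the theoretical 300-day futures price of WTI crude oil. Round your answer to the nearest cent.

€134.92 per barrel

Net carry = r + u − y = 0.0271 + 0.0473 − 0.0252 = 0.0492
F = S·e^((r+u−y)T) = 129.50 · e^(0.0492 × 300/360) = 129.50 · e^0.041000
= 129.50 × 1.041852 = €134.92 per barrel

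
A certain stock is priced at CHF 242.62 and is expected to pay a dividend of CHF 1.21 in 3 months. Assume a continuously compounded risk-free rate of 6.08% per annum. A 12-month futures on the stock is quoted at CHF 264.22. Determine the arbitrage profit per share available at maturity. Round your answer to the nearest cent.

CHF 7.66 per share

PV(dividends) I = 1.21·e^(−0.0608·3/12) = 1.1917
Fair futures F* = (S − I)·e^(rT) = (242.62 − 1.1917)·e^0.060800 = 241.4283 × 1.062686 = 256.5625
Market CHF 264.22 > fair 256.5625: forward overpriced → cash-and-carry (borrow at r, buy the stock and collect the dividends, short the forward).
Profit at T = |F_mkt − F*| = |264.22 − 256.5625| = CHF 7.66 per share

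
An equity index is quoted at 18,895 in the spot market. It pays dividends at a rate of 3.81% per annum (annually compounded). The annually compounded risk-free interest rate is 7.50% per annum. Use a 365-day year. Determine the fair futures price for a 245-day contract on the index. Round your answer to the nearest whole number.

19,343

F = S · (1+r)^T / (1+q)^T
= 18895 × 1.049742 / 1.025416 = 18895 × 1.023723
F = 19,343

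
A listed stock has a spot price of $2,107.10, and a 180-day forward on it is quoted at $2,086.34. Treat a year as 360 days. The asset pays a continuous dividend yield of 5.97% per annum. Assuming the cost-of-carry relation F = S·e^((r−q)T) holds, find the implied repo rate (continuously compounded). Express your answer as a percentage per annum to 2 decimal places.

From F = S·e^((r−q)T): (r − q) = ln(F/S)/T
ln(2086.34/2107.10) = ln(0.990148) = -0.009901
(r − q) = -0.009901 / (180/360) = -0.019802
r = ln(F/S)/T + q = -0.019802 + 0.0597 = 0.039898
r = 3.99%

3.99%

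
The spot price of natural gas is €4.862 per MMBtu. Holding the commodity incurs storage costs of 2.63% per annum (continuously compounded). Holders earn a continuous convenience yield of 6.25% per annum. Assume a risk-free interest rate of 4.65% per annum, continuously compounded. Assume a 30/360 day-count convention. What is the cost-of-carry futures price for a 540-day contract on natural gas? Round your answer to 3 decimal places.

€4.938 per MMBtu

Net carry = r + u − y = 0.0465 + 0.0263 − 0.0625 = 0.0103
F = S·e^((r+u−y)T) = 4.862 · e^(0.0103 × 540/360) = 4.862 · e^0.015450
= 4.862 × 1.015570 = €4.938 per MMBtu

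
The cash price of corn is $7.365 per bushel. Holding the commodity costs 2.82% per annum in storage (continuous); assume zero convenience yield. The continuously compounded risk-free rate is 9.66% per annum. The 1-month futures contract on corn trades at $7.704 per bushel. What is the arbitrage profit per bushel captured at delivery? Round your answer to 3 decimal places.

Fair futures: F* = S·e^(carry·T), with carry = (r + u) = 0.0966 + 0.0282 = 0.1248
F* = 7.365 · e^(0.1248 × 1/12) = 7.365 · e^0.010400 = 7.365 × 1.010454 = $7.4420
Market $7.704 > fair $7.4420: forward overpriced → cash-and-carry (buy spot, short the forward).
At maturity, profit = |F_mkt − F*| = |7.704 − 7.4420| = $0.262 per bushel

$0.262 per bushel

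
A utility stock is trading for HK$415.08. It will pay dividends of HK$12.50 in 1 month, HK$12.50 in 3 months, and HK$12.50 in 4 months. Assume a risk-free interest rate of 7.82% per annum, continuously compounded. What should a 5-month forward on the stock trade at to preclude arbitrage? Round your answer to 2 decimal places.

HK$390.75

PV(dividends) I = 12.50·e^(−0.0782·1/12) + 12.50·e^(−0.0782·3/12) + 12.50·e^(−0.0782·4/12)
I = 12.4188 + 12.2580 + 12.1784 = 36.8552
F = (S − I)·e^(rT) = (415.08 − 36.8552) · e^(0.0782·5/12)
= 378.2248 · e^0.032583 = 378.2248 × 1.033120 = HK$390.75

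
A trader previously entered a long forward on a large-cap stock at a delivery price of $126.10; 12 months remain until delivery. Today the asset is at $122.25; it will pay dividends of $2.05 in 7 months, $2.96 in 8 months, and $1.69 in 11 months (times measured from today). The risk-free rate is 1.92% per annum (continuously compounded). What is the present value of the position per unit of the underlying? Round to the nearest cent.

PV(remaining dividends) I = 2.05·e^(−0.0192·7/12) + 2.96·e^(−0.0192·8/12) + 1.69·e^(−0.0192·11/12) = 6.6100
Current forward F = (S − I)·e^(rT) = (122.25 − 6.6100)·e^(0.0192·12/12) = 115.6400 × 1.019386 = 117.8818
Value (long) = (F − K)·e^(−rT) = (117.8818 − 126.10) × 0.980983 = -8.0619
Value = -$8.06

-$8.06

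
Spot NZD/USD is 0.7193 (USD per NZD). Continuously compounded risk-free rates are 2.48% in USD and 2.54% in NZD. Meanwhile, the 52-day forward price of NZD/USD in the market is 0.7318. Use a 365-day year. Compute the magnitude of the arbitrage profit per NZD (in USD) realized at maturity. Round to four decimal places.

Fair forward: F* = S·e^(carry·T), with carry = (r_USD − r_NZD) = 0.0248 − 0.0254 = -0.0006
F* = 0.7193 · e^(-0.0006 × 52/365) = 0.7193 · e^-0.000085 = 0.7193 × 0.999915 = 0.7192
Market 0.7318 > fair 0.7192: forward overpriced → cash-and-carry (buy spot, short the forward).
At maturity, profit = |F_mkt − F*| = |0.7318 − 0.7192| = 0.0126 per NZD (in USD)

0.0126 per NZD (in USD)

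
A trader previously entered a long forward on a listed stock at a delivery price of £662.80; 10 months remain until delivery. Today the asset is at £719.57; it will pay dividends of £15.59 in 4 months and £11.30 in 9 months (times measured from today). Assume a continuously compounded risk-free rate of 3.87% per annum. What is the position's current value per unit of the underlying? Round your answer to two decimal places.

PV(remaining dividends) I = 15.59·e^(−0.0387·4/12) + 11.30·e^(−0.0387·9/12) = 26.3669
Current forward F = (S − I)·e^(rT) = (719.57 − 26.3669)·e^(0.0387·10/12) = 693.2031 × 1.032776 = 715.9235
Value (long) = (F − K)·e^(−rT) = (715.9235 − 662.80) × 0.968264 = 51.4376
Value = £51.44

£51.44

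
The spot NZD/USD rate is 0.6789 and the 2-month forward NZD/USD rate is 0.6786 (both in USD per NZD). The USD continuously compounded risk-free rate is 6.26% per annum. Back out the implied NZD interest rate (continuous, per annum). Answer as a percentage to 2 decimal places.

F = S·e^((r_USD − r_NZD)T) ⇒ r_NZD = r_USD − ln(F/S)/T
ln(0.6786/0.6789) = -0.000442; /(2/12) = -0.002652
r_NZD = 0.0626 + 0.002652 = 0.065252
r_NZD = 6.53%

6.53%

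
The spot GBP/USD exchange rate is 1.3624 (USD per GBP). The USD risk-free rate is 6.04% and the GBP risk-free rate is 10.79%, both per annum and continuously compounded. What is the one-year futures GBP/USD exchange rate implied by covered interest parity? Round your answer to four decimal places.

1.2992

F = S·e^((r_USD − r_GBP)T) = 1.3624 · e^((0.0604 − 0.1079) × 12/12)
= 1.3624 · e^-0.047500 = 1.3624 × 0.953610
F = 1.2992 USD per GBP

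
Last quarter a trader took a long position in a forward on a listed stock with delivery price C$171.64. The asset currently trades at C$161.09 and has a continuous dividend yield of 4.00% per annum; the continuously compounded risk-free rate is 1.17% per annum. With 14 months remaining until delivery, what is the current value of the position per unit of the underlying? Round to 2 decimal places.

Current fair forward for the remaining 14 months: F = S·e^((r − q)·T), (r − q) = 0.0117 − 0.0400 = -0.0283
F = 161.09 · e^(-0.0283 × 14/12) = 161.09 × 0.967522 = 155.8581
Value of long forward = (F − K)·e^(−rT) = (155.8581 − 171.64) · e^(−0.0117·14/12)
= -15.7819 × 0.986443 = -15.57

-C$15.57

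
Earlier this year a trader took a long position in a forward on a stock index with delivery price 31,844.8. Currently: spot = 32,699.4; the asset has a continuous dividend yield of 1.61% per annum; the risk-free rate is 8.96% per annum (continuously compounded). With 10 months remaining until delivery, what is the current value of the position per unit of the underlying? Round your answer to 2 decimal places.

2709.96

Current fair forward for the remaining 10 months: F = S·e^((r − q)·T), (r − q) = 0.0896 − 0.0161 = 0.0735
F = 32699.4 · e^(0.0735 × 10/12) = 32699.4 × 1.06316467 = 34764.8468
Value of long forward = (F − K)·e^(−rT) = (34764.8468 − 31844.8) · e^(−0.0896·10/12)
= 2920.0468 × 0.92805279 = 2709.96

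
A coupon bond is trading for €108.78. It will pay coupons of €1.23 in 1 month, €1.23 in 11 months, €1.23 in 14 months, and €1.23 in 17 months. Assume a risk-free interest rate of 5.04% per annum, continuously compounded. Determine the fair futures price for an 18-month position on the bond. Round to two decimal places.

PV(coupons) I = 1.23·e^(−0.0504·1/12) + 1.23·e^(−0.0504·11/12) + 1.23·e^(−0.0504·14/12) + 1.23·e^(−0.0504·17/12)
I = 1.2248 + 1.1745 + 1.1598 + 1.1452 = 4.7043
F = (S − I)·e^(rT) = (108.78 − 4.7043) · e^(0.0504·18/12)
= 104.0757 · e^0.075600 = 104.0757 × 1.078531 = €112.25

€112.25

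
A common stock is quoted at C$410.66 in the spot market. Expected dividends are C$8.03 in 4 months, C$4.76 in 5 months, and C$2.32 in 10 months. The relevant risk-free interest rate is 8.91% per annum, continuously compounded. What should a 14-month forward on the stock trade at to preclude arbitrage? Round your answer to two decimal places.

C$439.52

PV(dividends) I = 8.03·e^(−0.0891·4/12) + 4.76·e^(−0.0891·5/12) + 2.32·e^(−0.0891·10/12)
I = 7.7950 + 4.5865 + 2.1540 = 14.5355
F = (S − I)·e^(rT) = (410.66 − 14.5355) · e^(0.0891·14/12)
= 396.1245 · e^0.103950 = 396.1245 × 1.109545 = C$439.52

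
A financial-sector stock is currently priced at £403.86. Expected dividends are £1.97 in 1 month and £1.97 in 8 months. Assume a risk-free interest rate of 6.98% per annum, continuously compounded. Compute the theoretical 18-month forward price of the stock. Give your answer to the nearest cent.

PV(dividends) I = 1.97·e^(−0.0698·1/12) + 1.97·e^(−0.0698·8/12)
I = 1.9586 + 1.8804 = 3.8390
F = (S − I)·e^(rT) = (403.86 − 3.8390) · e^(0.0698·18/12)
= 400.0210 · e^0.104700 = 400.0210 × 1.110377 = £444.17

£444.17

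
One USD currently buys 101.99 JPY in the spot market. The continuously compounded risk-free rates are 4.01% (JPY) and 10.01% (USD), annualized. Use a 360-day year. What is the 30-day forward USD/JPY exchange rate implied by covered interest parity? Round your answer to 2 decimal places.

101.48

F = S·e^((r_JPY − r_USD)T) = 101.99 · e^((0.0401 − 0.1001) × 30/360)
= 101.99 · e^-0.005000 = 101.99 × 0.995012
F = 101.48 JPY per USD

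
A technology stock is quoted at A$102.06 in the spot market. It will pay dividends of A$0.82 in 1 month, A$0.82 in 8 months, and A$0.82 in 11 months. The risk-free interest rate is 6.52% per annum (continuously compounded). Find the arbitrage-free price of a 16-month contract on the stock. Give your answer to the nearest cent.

PV(dividends) I = 0.82·e^(−0.0652·1/12) + 0.82·e^(−0.0652·8/12) + 0.82·e^(−0.0652·11/12)
I = 0.8156 + 0.7851 + 0.7724 = 2.3731
F = (S − I)·e^(rT) = (102.06 − 2.3731) · e^(0.0652·16/12)
= 99.6869 · e^0.086933 = 99.6869 × 1.090824 = A$108.74

A$108.74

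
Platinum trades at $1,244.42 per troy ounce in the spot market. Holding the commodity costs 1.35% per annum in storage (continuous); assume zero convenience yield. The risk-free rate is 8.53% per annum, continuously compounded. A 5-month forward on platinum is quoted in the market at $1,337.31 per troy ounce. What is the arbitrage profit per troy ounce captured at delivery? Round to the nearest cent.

$40.59 per troy ounce

Fair forward: F* = S·e^(carry·T), with carry = (r + u) = 0.0853 + 0.0135 = 0.0988
F* = 1244.42 · e^(0.0988 × 5/12) = 1244.42 · e^0.04116667 = 1244.42 × 1.04202577 = $1296.7177
Market $1337.31 > fair $1296.7177: forward overpriced → cash-and-carry (buy spot, short the forward).
At maturity, profit = |F_mkt − F*| = |1337.31 − 1296.7177| = $40.59 per troy ounce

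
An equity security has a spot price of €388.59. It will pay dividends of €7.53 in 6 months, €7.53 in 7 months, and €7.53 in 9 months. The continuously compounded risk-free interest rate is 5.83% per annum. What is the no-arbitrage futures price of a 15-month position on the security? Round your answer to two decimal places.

€394.52

PV(dividends) I = 7.53·e^(−0.0583·6/12) + 7.53·e^(−0.0583·7/12) + 7.53·e^(−0.0583·9/12)
I = 7.3137 + 7.2782 + 7.2078 = 21.7997
F = (S − I)·e^(rT) = (388.59 − 21.7997) · e^(0.0583·15/12)
= 366.7903 · e^0.072875 = 366.7903 × 1.075596 = €394.52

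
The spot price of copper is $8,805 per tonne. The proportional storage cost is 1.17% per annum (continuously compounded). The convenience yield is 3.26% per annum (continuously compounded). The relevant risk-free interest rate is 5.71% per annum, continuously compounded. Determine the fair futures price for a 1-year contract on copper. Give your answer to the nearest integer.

$9,130 per tonne

Net carry = r + u − y = 0.0571 + 0.0117 − 0.0326 = 0.0362
F = S·e^((r+u−y)T) = 8805 · e^(0.0362 × 1) = 8805 · e^0.036200
= 8805 × 1.036863 = $9,130 per tonne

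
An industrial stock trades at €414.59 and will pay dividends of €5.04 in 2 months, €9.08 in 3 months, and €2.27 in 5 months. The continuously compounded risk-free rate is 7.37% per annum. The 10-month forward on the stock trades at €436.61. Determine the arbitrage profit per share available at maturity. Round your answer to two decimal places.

PV(dividends) I = 5.04·e^(−0.0737·2/12) + 9.08·e^(−0.0737·3/12) + 2.27·e^(−0.0737·5/12) = 16.0941
Fair forward F* = (S − I)·e^(rT) = (414.59 − 16.0941)·e^0.061417 = 398.4959 × 1.063342 = 423.7374
Market €436.61 > fair 423.7374: forward overpriced → cash-and-carry (borrow at r, buy the stock and collect the dividends, short the forward).
Profit at T = |F_mkt − F*| = |436.61 − 423.7374| = €12.87 per share

€12.87 per share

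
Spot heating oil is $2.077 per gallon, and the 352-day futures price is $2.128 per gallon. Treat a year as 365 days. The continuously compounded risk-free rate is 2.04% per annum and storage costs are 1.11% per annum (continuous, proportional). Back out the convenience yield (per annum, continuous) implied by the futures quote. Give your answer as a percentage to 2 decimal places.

0.63%

F = S·e^((r+u−y)T) ⇒ (r+u−y) = ln(F/S)/T
ln(2.128/2.077) = 0.024258; /T ⇒ 0.025154
y = r + u − ln(F/S)/T = 0.0204 + 0.0111 − 0.025154 = 0.006346
y = 0.63%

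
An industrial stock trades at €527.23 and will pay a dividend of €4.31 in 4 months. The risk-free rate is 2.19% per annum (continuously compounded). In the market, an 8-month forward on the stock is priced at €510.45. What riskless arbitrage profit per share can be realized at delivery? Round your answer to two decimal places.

€20.19 per share

PV(dividends) I = 4.31·e^(−0.0219·4/12) = 4.2787
Fair forward F* = (S − I)·e^(rT) = (527.23 − 4.2787)·e^0.014600 = 522.9513 × 1.014707 = 530.6423
Market €510.45 < fair 530.6423: forward underpriced → reverse cash-and-carry (short the stock, invest proceeds at r, pay the dividends, go long the forward).
Profit at T = |F_mkt − F*| = |510.45 − 530.6423| = €20.19 per share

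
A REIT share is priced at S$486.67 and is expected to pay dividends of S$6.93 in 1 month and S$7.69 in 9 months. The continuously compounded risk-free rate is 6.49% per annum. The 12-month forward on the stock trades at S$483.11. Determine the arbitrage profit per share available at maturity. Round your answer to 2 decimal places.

PV(dividends) I = 6.93·e^(−0.0649·1/12) + 7.69·e^(−0.0649·9/12) = 14.2173
Fair forward F* = (S − I)·e^(rT) = (486.67 − 14.2173)·e^0.064900 = 472.4527 × 1.067052 = 504.1316
Market S$483.11 < fair 504.1316: forward underpriced → reverse cash-and-carry (short the stock, invest proceeds at r, pay the dividends, go long the forward).
Profit at T = |F_mkt − F*| = |483.11 − 504.1316| = S$21.02 per share

S$21.02 per share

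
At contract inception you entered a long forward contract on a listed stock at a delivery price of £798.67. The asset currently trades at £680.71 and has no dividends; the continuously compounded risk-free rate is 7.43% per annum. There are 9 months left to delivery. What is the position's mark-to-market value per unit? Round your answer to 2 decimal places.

Current fair forward for the remaining 9 months: F = S·e^(r·T), r = 0.0743
F = 680.71 · e^(0.0743 × 9/12) = 680.71 × 1.057307 = 719.7194
Value of long forward = (F − K)·e^(−rT) = (719.7194 − 798.67) · e^(−0.0743·9/12)
= -78.9506 × 0.945799 = -74.67

-£74.67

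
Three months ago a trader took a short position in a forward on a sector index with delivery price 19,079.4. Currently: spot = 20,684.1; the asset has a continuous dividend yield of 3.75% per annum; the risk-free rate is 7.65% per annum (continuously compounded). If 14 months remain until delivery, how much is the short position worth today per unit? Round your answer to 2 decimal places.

Current fair forward for the remaining 14 months: F = S·e^((r − q)·T), (r − q) = 0.0765 − 0.0375 = 0.0390
F = 20684.1 · e^(0.0390 × 14/12) = 20684.1 × 1.04655100 = 21646.9655
Value of long forward = (F − K)·e^(−rT) = (21646.9655 − 19079.4) · e^(−0.0765·14/12)
= 2567.5655 × 0.91461689 = 2348.34
Short position value = −(long value) = -2348.34

-2348.34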